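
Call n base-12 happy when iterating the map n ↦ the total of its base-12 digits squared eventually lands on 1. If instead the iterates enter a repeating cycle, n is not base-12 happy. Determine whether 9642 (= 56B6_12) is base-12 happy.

9642 = (5,6,11,6)_12 → 5² + 6² + 11² + 6² = 218
218 = (1,6,2)_12 → 1² + 6² + 2² = 41
41 = (3,5)_12 → 3² + 5² = 34
34 = (2,10)_12 → 2² + 10² = 104
104 = (8,8)_12 → 8² + 8² = 128
128 = (10,8)_12 → 10² + 8² = 164
164 = (1,1,8)_12 → 1² + 1² + 8² = 66
66 = (5,6)_12 → 5² + 6² = 61
61 = (5,1)_12 → 5² + 1² = 26
26 = (2,2)_12 → 2² + 2² = 8
8 = (8)_12 → 8² = 64
64 = (5,4)_12 → 5² + 4² = 41  — 41 already seen; the sequence cycles without reaching 1.

not base-12 happy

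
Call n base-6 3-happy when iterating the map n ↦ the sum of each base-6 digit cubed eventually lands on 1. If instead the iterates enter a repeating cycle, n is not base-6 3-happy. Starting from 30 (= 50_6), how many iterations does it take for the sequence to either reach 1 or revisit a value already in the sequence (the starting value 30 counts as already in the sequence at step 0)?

30 = (5,0)_6 → 5³ + 0³ = 125 + 0 = 125
125 = (3,2,5)_6 → 3³ + 2³ + 5³ = 27 + 8 + 125 = 160
160 = (4,2,4)_6 → 4³ + 2³ + 4³ = 64 + 8 + 64 = 136
136 = (3,4,4)_6 → 3³ + 4³ + 4³ = 27 + 64 + 64 = 155
155 = (4,1,5)_6 → 4³ + 1³ + 5³ = 64 + 1 + 125 = 190
190 = (5,1,4)_6 → 5³ + 1³ + 4³ = 125 + 1 + 64 = 190  — 190 repeats.
That took 6 steps.

6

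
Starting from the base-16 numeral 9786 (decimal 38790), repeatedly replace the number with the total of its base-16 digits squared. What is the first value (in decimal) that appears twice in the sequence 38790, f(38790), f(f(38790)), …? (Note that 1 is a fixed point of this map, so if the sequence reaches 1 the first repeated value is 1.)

38790 = (9,7,8,6)_16 → 9² + 7² + 8² + 6² = 81 + 49 + 64 + 36 = 230
230 = (14,6)_16 → 14² + 6² = 196 + 36 = 232
232 = (14,8)_16 → 14² + 8² = 196 + 64 = 260
260 = (1,0,4)_16 → 1² + 0² + 4² = 1 + 0 + 16 = 17
17 = (1,1)_16 → 1² + 1² = 1 + 1 = 2
2 = (2)_16 → 2² = 4
4 = (4)_16 → 4² = 16
16 = (1,0)_16 → 1² + 0² = 1 + 0 = 1  — reached the fixed point 1.
1 → 1, so 1 is the first repeated value.

1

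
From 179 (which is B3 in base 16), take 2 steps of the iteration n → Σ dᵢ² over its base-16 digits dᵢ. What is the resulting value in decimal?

179 = (11,3)_16 → 11² + 3² = 130
130 = (8,2)_16 → 8² + 2² = 68

68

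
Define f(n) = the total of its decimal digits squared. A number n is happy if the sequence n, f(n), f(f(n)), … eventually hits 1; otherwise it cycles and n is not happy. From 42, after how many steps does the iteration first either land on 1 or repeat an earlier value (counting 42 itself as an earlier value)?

42 → 4² + 2² = 16 + 4 = 20
20 → 2² + 0² = 4 + 0 = 4
4 → 4² = 16
16 → 1² + 6² = 1 + 36 = 37
37 → 3² + 7² = 9 + 49 = 58
58 → 5² + 8² = 25 + 64 = 89
89 → 8² + 9² = 64 + 81 = 145
145 → 1² + 4² + 5² = 1 + 16 + 25 = 42  — 42 repeats.
That took 8 steps.

8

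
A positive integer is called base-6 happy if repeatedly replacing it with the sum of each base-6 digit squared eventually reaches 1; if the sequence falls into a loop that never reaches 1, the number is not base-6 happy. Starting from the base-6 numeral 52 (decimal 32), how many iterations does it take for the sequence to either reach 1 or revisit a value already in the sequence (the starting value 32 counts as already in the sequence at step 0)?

32 = (5,2)_6 → 5² + 2² = 29
29 = (4,5)_6 → 4² + 5² = 41
41 = (1,0,5)_6 → 1² + 0² + 5² = 26
26 = (4,2)_6 → 4² + 2² = 20
20 = (3,2)_6 → 3² + 2² = 13
13 = (2,1)_6 → 2² + 1² = 5
5 = (5)_6 → 5² = 25
25 = (4,1)_6 → 4² + 1² = 17
17 = (2,5)_6 → 2² + 5² = 29  — 29 repeats.
That took 9 steps.

9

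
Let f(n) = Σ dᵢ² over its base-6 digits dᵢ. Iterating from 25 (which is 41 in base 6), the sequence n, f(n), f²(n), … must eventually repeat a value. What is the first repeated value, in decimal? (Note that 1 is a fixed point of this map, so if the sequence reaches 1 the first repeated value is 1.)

25 = (4,1)_6 → 17
17 = (2,5)_6 → 29
29 = (4,5)_6 → 41
41 = (1,0,5)_6 → 26
26 = (4,2)_6 → 20
20 = (3,2)_6 → 13
13 = (2,1)_6 → 5
5 = (5)_6 → 25  — 25 already appeared earlier.

25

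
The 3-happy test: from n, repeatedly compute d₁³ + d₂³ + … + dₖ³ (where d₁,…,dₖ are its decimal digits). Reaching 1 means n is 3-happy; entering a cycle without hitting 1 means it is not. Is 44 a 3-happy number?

not 3-happy

44 → 4³ + 4³ = 64 + 64 = 128
128 → 1³ + 2³ + 8³ = 1 + 8 + 512 = 521
521 → 5³ + 2³ + 1³ = 125 + 8 + 1 = 134
134 → 1³ + 3³ + 4³ = 1 + 27 + 64 = 92
92 → 9³ + 2³ = 729 + 8 = 737
737 → 7³ + 3³ + 7³ = 343 + 27 + 343 = 713
713 → 7³ + 1³ + 3³ = 343 + 1 + 27 = 371
371 → 3³ + 7³ + 1³ = 27 + 343 + 1 = 371  — 371 already seen; the sequence cycles without reaching 1.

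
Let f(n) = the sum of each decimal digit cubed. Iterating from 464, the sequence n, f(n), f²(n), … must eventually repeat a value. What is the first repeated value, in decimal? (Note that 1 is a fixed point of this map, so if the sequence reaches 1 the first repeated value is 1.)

464 → 4³ + 6³ + 4³ = 64 + 216 + 64 = 344
344 → 3³ + 4³ + 4³ = 27 + 64 + 64 = 155
155 → 1³ + 5³ + 5³ = 1 + 125 + 125 = 251
251 → 2³ + 5³ + 1³ = 8 + 125 + 1 = 134
134 → 1³ + 3³ + 4³ = 1 + 27 + 64 = 92
92 → 9³ + 2³ = 729 + 8 = 737
737 → 7³ + 3³ + 7³ = 343 + 27 + 343 = 713
713 → 7³ + 1³ + 3³ = 343 + 1 + 27 = 371
371 → 3³ + 7³ + 1³ = 27 + 343 + 1 = 371  — 371 already appeared earlier.

371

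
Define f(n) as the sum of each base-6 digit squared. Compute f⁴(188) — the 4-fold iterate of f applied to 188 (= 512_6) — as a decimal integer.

29

188 = (5,1,2)_6 → 5² + 1² + 2² = 25 + 1 + 4 = 30
30 = (5,0)_6 → 5² + 0² = 25 + 0 = 25
25 = (4,1)_6 → 4² + 1² = 16 + 1 = 17
17 = (2,5)_6 → 2² + 5² = 4 + 25 = 29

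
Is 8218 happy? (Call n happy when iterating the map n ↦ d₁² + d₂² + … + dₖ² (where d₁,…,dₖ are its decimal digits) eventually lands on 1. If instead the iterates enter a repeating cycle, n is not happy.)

happy

8218 → 8² + 2² + 1² + 8² = 133
133 → 1² + 3² + 3² = 19
19 → 1² + 9² = 82
82 → 8² + 2² = 68
68 → 6² + 8² = 100
100 → 1² + 0² + 0² = 1  — reached 1.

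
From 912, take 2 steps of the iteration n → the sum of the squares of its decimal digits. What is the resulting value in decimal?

912 → 86
86 → 100

100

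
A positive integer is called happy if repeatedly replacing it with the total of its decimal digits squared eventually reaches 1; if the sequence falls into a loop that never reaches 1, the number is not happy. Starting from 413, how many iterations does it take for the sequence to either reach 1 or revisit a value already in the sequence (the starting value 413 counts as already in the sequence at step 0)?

413 → 4² + 1² + 3² = 16 + 1 + 9 = 26
26 → 2² + 6² = 4 + 36 = 40
40 → 4² + 0² = 16 + 0 = 16
16 → 1² + 6² = 1 + 36 = 37
37 → 3² + 7² = 9 + 49 = 58
58 → 5² + 8² = 25 + 64 = 89
89 → 8² + 9² = 64 + 81 = 145
145 → 1² + 4² + 5² = 1 + 16 + 25 = 42
42 → 4² + 2² = 16 + 4 = 20
20 → 2² + 0² = 4 + 0 = 4
4 → 4² = 16  — 16 repeats.
That took 11 steps.

11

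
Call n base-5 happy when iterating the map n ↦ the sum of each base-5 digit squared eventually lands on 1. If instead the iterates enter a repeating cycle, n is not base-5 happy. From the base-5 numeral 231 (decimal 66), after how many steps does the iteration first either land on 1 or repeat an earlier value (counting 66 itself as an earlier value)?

66 = (2,3,1)_5 → 2² + 3² + 1² = 4 + 9 + 1 = 14
14 = (2,4)_5 → 2² + 4² = 4 + 16 = 20
20 = (4,0)_5 → 4² + 0² = 16 + 0 = 16
16 = (3,1)_5 → 3² + 1² = 9 + 1 = 10
10 = (2,0)_5 → 2² + 0² = 4 + 0 = 4
4 = (4)_5 → 4² = 16  — 16 repeats.
That took 6 steps.

6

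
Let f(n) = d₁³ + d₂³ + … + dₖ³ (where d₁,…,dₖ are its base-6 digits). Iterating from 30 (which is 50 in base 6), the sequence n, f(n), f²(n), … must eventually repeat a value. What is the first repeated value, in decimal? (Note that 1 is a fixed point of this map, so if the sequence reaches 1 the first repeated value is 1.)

30 = (5,0)_6 → 125
125 = (3,2,5)_6 → 160
160 = (4,2,4)_6 → 136
136 = (3,4,4)_6 → 155
155 = (4,1,5)_6 → 190
190 = (5,1,4)_6 → 190  — 190 already appeared earlier.

190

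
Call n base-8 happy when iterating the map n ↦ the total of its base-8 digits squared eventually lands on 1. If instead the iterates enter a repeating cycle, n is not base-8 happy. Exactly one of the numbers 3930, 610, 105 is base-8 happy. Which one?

105

3930: 3930 → 87 → 54 → 72 → 2 → 4 → 16 → 4  — repeats 4 (not base-8 happy)
610: 610 → 22 → 40 → 25 → 10 → 5 → 25  — repeats 25 (not base-8 happy)
105: 105 → 27 → 18 → 8 → 1  — reaches 1 (base-8 happy)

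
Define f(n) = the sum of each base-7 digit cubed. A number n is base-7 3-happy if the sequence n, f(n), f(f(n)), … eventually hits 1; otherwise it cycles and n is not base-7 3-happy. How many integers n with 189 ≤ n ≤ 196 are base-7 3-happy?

1

189: 189 → 243 → 405 → 219 → 99 → 9 → 9  (repeats 9)
190: 190 → 244 → 496 → 244  (repeats 244)
191: 191 → 251 → 341 → 557 → 137 → 197 → 65 → 17 → 35 → 125 → 251  (repeats 251)
192: 192 → 270 → 216 → 288 → 342 → 648 → 282 → 258 → 342  (repeats 342)
193: 193 → 307 → 433 → 343 → 1  (reaches 1)
194: 194 → 368 → 92 → 218 → 92  (repeats 92)
195: 195 → 459 → 81 → 129 → 99 → 9 → 9  (repeats 9)
196: 196 → 64 → 10 → 28 → 64  (repeats 64)
base-7 3-happy: 193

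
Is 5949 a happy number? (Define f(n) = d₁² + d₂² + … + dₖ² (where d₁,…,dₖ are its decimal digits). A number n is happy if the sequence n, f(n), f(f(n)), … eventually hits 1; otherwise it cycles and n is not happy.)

5949 → 5² + 9² + 4² + 9² = 25 + 81 + 16 + 81 = 203
203 → 2² + 0² + 3² = 4 + 0 + 9 = 13
13 → 1² + 3² = 1 + 9 = 10
10 → 1² + 0² = 1 + 0 = 1  — reached 1.

happy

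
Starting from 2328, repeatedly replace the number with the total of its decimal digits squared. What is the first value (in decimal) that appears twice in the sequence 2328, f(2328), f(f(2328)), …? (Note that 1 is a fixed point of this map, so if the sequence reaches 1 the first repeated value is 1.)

37

2328 → 2² + 3² + 2² + 8² = 4 + 9 + 4 + 64 = 81
81 → 8² + 1² = 64 + 1 = 65
65 → 6² + 5² = 36 + 25 = 61
61 → 6² + 1² = 36 + 1 = 37
37 → 3² + 7² = 9 + 49 = 58
58 → 5² + 8² = 25 + 64 = 89
89 → 8² + 9² = 64 + 81 = 145
145 → 1² + 4² + 5² = 1 + 16 + 25 = 42
42 → 4² + 2² = 16 + 4 = 20
20 → 2² + 0² = 4 + 0 = 4
4 → 4² = 16
16 → 1² + 6² = 1 + 36 = 37  — 37 already appeared earlier.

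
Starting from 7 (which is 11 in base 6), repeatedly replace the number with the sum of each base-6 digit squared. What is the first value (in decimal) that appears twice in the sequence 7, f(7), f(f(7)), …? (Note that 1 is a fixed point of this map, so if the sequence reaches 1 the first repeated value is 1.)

7 = (1,1)_6 → 1² + 1² = 2
2 = (2)_6 → 2² = 4
4 = (4)_6 → 4² = 16
16 = (2,4)_6 → 2² + 4² = 20
20 = (3,2)_6 → 3² + 2² = 13
13 = (2,1)_6 → 2² + 1² = 5
5 = (5)_6 → 5² = 25
25 = (4,1)_6 → 4² + 1² = 17
17 = (2,5)_6 → 2² + 5² = 29
29 = (4,5)_6 → 4² + 5² = 41
41 = (1,0,5)_6 → 1² + 0² + 5² = 26
26 = (4,2)_6 → 4² + 2² = 20  — 20 already appeared earlier.

20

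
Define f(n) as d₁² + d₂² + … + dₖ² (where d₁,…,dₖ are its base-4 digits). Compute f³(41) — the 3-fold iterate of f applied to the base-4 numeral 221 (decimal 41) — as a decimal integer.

41 = (2,2,1)_4 → 2² + 2² + 1² = 9
9 = (2,1)_4 → 2² + 1² = 5
5 = (1,1)_4 → 1² + 1² = 2

2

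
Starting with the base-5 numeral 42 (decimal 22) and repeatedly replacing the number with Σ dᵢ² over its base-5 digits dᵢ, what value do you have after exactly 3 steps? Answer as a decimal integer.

10

22 = (4,2)_5 → 4² + 2² = 16 + 4 = 20
20 = (4,0)_5 → 4² + 0² = 16 + 0 = 16
16 = (3,1)_5 → 3² + 1² = 9 + 1 = 10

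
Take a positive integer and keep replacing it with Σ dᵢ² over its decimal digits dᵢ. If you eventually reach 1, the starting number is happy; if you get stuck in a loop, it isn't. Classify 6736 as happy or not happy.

happy

6736 → 6² + 7² + 3² + 6² = 130
130 → 1² + 3² + 0² = 10
10 → 1² + 0² = 1  — reached 1.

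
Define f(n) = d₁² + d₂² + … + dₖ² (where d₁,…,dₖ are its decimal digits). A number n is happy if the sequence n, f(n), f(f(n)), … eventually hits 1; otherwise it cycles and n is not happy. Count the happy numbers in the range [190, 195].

3

190: 190 → 82 → 68 → 100 → 1  — happy
191: 191 → 83 → 73 → 58 → 89 → 145 → 42 → 20 → 4 → 16 → 37 → 58  — not happy
192: 192 → 86 → 100 → 1  — happy
193: 193 → 91 → 82 → 68 → 100 → 1  — happy
194: 194 → 98 → 145 → 42 → 20 → 4 → 16 → 37 → 58 → 89 → 145  — not happy
195: 195 → 107 → 50 → 25 → 29 → 85 → 89 → 145 → 42 → 20 → 4 → 16 → 37 → 58 → 89  — not happy
happy: 190, 192, 193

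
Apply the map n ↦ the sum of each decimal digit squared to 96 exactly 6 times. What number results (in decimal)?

96 → 9² + 6² = 81 + 36 = 117
117 → 1² + 1² + 7² = 1 + 1 + 49 = 51
51 → 5² + 1² = 25 + 1 = 26
26 → 2² + 6² = 4 + 36 = 40
40 → 4² + 0² = 16 + 0 = 16
16 → 1² + 6² = 1 + 36 = 37

37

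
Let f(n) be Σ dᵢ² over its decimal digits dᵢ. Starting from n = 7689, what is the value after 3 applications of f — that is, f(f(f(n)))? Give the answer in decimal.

7689 → 7² + 6² + 8² + 9² = 230
230 → 2² + 3² + 0² = 13
13 → 1² + 3² = 10

10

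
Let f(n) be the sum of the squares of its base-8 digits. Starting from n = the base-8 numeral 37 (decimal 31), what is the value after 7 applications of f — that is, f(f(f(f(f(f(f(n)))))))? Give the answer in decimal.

31 = (3,7)_8 → 3² + 7² = 58
58 = (7,2)_8 → 7² + 2² = 53
53 = (6,5)_8 → 6² + 5² = 61
61 = (7,5)_8 → 7² + 5² = 74
74 = (1,1,2)_8 → 1² + 1² + 2² = 6
6 = (6)_8 → 6² = 36
36 = (4,4)_8 → 4² + 4² = 32

32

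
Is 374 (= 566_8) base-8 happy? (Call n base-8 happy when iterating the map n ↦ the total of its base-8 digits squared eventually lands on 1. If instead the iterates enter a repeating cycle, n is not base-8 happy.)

base-8 happy

374 = (5,6,6)_8 → 97
97 = (1,4,1)_8 → 18
18 = (2,2)_8 → 8
8 = (1,0)_8 → 1  — reached 1.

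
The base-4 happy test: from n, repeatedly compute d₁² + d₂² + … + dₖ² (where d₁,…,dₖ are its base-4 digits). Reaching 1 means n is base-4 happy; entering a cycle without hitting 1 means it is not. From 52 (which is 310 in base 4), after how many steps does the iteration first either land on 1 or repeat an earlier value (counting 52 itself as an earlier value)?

4

52 = (3,1,0)_4 → 3² + 1² + 0² = 10
10 = (2,2)_4 → 2² + 2² = 8
8 = (2,0)_4 → 2² + 0² = 4
4 = (1,0)_4 → 1² + 0² = 1  — reached 1.
That took 4 steps.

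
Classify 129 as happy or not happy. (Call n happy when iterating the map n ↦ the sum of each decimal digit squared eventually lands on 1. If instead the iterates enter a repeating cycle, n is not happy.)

happy

129 → 1² + 2² + 9² = 1 + 4 + 81 = 86
86 → 8² + 6² = 64 + 36 = 100
100 → 1² + 0² + 0² = 1 + 0 + 0 = 1  — reached 1.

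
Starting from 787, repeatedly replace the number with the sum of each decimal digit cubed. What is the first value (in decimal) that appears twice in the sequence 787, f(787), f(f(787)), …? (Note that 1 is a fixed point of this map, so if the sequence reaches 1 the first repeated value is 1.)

787 → 7³ + 8³ + 7³ = 343 + 512 + 343 = 1198
1198 → 1³ + 1³ + 9³ + 8³ = 1 + 1 + 729 + 512 = 1243
1243 → 1³ + 2³ + 4³ + 3³ = 1 + 8 + 64 + 27 = 100
100 → 1³ + 0³ + 0³ = 1 + 0 + 0 = 1  — reached the fixed point 1.
1 → 1, so 1 is the first repeated value.

1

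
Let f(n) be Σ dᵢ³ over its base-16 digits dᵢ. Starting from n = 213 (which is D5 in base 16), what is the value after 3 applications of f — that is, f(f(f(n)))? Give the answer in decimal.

213 = (13,5)_16 → 13³ + 5³ = 2322
2322 = (9,1,2)_16 → 9³ + 1³ + 2³ = 738
738 = (2,14,2)_16 → 2³ + 14³ + 2³ = 2760

2760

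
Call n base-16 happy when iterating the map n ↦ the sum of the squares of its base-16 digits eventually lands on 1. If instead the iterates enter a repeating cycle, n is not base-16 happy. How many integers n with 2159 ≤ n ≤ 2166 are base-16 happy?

2159: 2159 → 325 → 42 → 104 → 100 → 52 → 25 → 82 → 29 → 170 → 200 → 208 → 169 → 181 → 146 → 85 → 50 → 13 → 169  (repeats 169)
2160: 2160 → 113 → 50 → 13 → 169 → 181 → 146 → 85 → 50  (repeats 50)
2161: 2161 → 114 → 53 → 34 → 8 → 64 → 16 → 1  (reaches 1)
2162: 2162 → 117 → 74 → 116 → 65 → 17 → 2 → 4 → 16 → 1  (reaches 1)
2163: 2163 → 122 → 149 → 106 → 136 → 128 → 64 → 16 → 1  (reaches 1)
2164: 2164 → 129 → 65 → 17 → 2 → 4 → 16 → 1  (reaches 1)
2165: 2165 → 138 → 164 → 116 → 65 → 17 → 2 → 4 → 16 → 1  (reaches 1)
2166: 2166 → 149 → 106 → 136 → 128 → 64 → 16 → 1  (reaches 1)
base-16 happy: 2161, 2162, 2163, 2164, 2165, 2166

6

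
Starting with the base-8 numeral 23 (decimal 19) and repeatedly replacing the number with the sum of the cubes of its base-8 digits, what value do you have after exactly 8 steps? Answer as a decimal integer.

19 = (2,3)_8 → 2³ + 3³ = 8 + 27 = 35
35 = (4,3)_8 → 4³ + 3³ = 64 + 27 = 91
91 = (1,3,3)_8 → 1³ + 3³ + 3³ = 1 + 27 + 27 = 55
55 = (6,7)_8 → 6³ + 7³ = 216 + 343 = 559
559 = (1,0,5,7)_8 → 1³ + 0³ + 5³ + 7³ = 1 + 0 + 125 + 343 = 469
469 = (7,2,5)_8 → 7³ + 2³ + 5³ = 343 + 8 + 125 = 476
476 = (7,3,4)_8 → 7³ + 3³ + 4³ = 343 + 27 + 64 = 434
434 = (6,6,2)_8 → 6³ + 6³ + 2³ = 216 + 216 + 8 = 440

440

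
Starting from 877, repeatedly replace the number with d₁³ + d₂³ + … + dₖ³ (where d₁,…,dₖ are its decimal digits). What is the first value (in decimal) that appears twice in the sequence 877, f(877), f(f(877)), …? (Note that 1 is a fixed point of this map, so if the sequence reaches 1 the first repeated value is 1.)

877 → 8³ + 7³ + 7³ = 1198
1198 → 1³ + 1³ + 9³ + 8³ = 1243
1243 → 1³ + 2³ + 4³ + 3³ = 100
100 → 1³ + 0³ + 0³ = 1  — reached the fixed point 1.
1 → 1, so 1 is the first repeated value.

1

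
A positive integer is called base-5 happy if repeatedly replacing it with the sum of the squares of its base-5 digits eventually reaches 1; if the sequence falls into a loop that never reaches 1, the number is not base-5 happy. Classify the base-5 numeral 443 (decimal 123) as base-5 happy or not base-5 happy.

123 = (4,4,3)_5 → 4² + 4² + 3² = 16 + 16 + 9 = 41
41 = (1,3,1)_5 → 1² + 3² + 1² = 1 + 9 + 1 = 11
11 = (2,1)_5 → 2² + 1² = 4 + 1 = 5
5 = (1,0)_5 → 1² + 0² = 1 + 0 = 1  — reached 1.

base-5 happy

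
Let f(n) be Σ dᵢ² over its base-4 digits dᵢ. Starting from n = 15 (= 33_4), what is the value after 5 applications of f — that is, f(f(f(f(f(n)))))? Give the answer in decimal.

1

15 = (3,3)_4 → 3² + 3² = 9 + 9 = 18
18 = (1,0,2)_4 → 1² + 0² + 2² = 1 + 0 + 4 = 5
5 = (1,1)_4 → 1² + 1² = 1 + 1 = 2
2 = (2)_4 → 2² = 4
4 = (1,0)_4 → 1² + 0² = 1 + 0 = 1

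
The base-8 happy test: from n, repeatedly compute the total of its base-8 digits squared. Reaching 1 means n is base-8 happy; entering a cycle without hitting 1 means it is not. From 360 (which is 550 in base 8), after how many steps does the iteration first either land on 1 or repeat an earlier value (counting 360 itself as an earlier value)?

6

360 = (5,5,0)_8 → 50
50 = (6,2)_8 → 40
40 = (5,0)_8 → 25
25 = (3,1)_8 → 10
10 = (1,2)_8 → 5
5 = (5)_8 → 25  — 25 repeats.
That took 6 steps.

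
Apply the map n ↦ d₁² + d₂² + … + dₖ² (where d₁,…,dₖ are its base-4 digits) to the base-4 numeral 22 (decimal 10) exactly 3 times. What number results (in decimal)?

10 = (2,2)_4 → 2² + 2² = 4 + 4 = 8
8 = (2,0)_4 → 2² + 0² = 4 + 0 = 4
4 = (1,0)_4 → 1² + 0² = 1 + 0 = 1

1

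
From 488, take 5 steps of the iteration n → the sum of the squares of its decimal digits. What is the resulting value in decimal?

61

488 → 144
144 → 33
33 → 18
18 → 65
65 → 61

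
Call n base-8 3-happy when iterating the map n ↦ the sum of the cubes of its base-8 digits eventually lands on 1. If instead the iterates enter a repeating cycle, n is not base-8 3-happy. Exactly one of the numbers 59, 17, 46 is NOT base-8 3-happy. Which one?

59

59: 59 → 370 → 349 → 277 → 197 → 152 → 35 → 91 → 55 → 559 → 469 → 476 → 434 → 440 → 559  — repeats 559 (not base-8 3-happy)
17: 17 → 9 → 2 → 8 → 1  — reaches 1 (base-8 3-happy)
46: 46 → 341 → 258 → 72 → 2 → 8 → 1  — reaches 1 (base-8 3-happy)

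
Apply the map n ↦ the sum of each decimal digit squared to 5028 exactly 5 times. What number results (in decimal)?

61

5028 → 5² + 0² + 2² + 8² = 93
93 → 9² + 3² = 90
90 → 9² + 0² = 81
81 → 8² + 1² = 65
65 → 6² + 5² = 61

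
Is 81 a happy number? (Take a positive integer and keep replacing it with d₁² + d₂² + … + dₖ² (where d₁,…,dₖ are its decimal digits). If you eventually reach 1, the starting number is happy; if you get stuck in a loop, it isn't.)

81 → 8² + 1² = 65
65 → 6² + 5² = 61
61 → 6² + 1² = 37
37 → 3² + 7² = 58
58 → 5² + 8² = 89
89 → 8² + 9² = 145
145 → 1² + 4² + 5² = 42
42 → 4² + 2² = 20
20 → 2² + 0² = 4
4 → 4² = 16
16 → 1² + 6² = 37  — 37 already seen; the sequence cycles without reaching 1.

not happy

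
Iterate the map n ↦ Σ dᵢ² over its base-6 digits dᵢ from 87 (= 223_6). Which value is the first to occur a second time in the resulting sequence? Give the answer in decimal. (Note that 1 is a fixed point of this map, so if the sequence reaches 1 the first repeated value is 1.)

17

87 = (2,2,3)_6 → 17
17 = (2,5)_6 → 29
29 = (4,5)_6 → 41
41 = (1,0,5)_6 → 26
26 = (4,2)_6 → 20
20 = (3,2)_6 → 13
13 = (2,1)_6 → 5
5 = (5)_6 → 25
25 = (4,1)_6 → 17  — 17 already appeared earlier.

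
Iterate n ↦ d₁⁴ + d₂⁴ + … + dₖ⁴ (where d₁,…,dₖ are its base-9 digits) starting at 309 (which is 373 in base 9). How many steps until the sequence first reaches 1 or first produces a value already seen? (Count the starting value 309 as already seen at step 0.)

6

309 = (3,7,3)_9 → 2563
2563 = (3,4,5,7)_9 → 3363
3363 = (4,5,4,6)_9 → 2433
2433 = (3,3,0,3)_9 → 243
243 = (3,0,0)_9 → 81
81 = (1,0,0)_9 → 1  — reached 1.
That took 6 steps.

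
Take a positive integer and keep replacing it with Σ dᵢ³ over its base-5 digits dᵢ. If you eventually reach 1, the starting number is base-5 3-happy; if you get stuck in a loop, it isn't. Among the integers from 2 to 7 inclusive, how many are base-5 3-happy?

2: 2 → 8 → 28 → 28  — not base-5 3-happy
3: 3 → 27 → 9 → 65 → 35 → 9  — not base-5 3-happy
4: 4 → 64 → 80 → 28 → 28  — not base-5 3-happy
5: 5 → 1  — base-5 3-happy
6: 6 → 2 → 8 → 28 → 28  — not base-5 3-happy
7: 7 → 9 → 65 → 35 → 9  — not base-5 3-happy
base-5 3-happy: 5

1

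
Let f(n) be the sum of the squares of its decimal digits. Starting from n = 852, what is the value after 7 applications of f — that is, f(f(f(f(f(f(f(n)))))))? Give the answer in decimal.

58

852 → 93
93 → 90
90 → 81
81 → 65
65 → 61
61 → 37
37 → 58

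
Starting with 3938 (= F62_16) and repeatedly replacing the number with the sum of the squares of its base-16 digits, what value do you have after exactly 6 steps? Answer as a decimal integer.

3938 = (15,6,2)_16 → 15² + 6² + 2² = 265
265 = (1,0,9)_16 → 1² + 0² + 9² = 82
82 = (5,2)_16 → 5² + 2² = 29
29 = (1,13)_16 → 1² + 13² = 170
170 = (10,10)_16 → 10² + 10² = 200
200 = (12,8)_16 → 12² + 8² = 208

208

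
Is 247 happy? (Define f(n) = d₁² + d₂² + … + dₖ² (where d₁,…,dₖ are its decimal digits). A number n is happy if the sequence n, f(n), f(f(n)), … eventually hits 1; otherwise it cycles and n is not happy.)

not happy

247 → 69
69 → 117
117 → 51
51 → 26
26 → 40
40 → 16
16 → 37
37 → 58
58 → 89
89 → 145
145 → 42
42 → 20
20 → 4
4 → 16  — 16 already seen; the sequence cycles without reaching 1.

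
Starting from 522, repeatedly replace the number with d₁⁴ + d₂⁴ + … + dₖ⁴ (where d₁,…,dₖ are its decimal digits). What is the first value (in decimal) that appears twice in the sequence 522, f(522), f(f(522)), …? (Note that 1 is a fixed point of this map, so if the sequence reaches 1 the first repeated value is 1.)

13139

522 → 5⁴ + 2⁴ + 2⁴ = 625 + 16 + 16 = 657
657 → 6⁴ + 5⁴ + 7⁴ = 1296 + 625 + 2401 = 4322
4322 → 4⁴ + 3⁴ + 2⁴ + 2⁴ = 256 + 81 + 16 + 16 = 369
369 → 3⁴ + 6⁴ + 9⁴ = 81 + 1296 + 6561 = 7938
7938 → 7⁴ + 9⁴ + 3⁴ + 8⁴ = 2401 + 6561 + 81 + 4096 = 13139
13139 → 1⁴ + 3⁴ + 1⁴ + 3⁴ + 9⁴ = 1 + 81 + 1 + 81 + 6561 = 6725
6725 → 6⁴ + 7⁴ + 2⁴ + 5⁴ = 1296 + 2401 + 16 + 625 = 4338
4338 → 4⁴ + 3⁴ + 3⁴ + 8⁴ = 256 + 81 + 81 + 4096 = 4514
4514 → 4⁴ + 5⁴ + 1⁴ + 4⁴ = 256 + 625 + 1 + 256 = 1138
1138 → 1⁴ + 1⁴ + 3⁴ + 8⁴ = 1 + 1 + 81 + 4096 = 4179
4179 → 4⁴ + 1⁴ + 7⁴ + 9⁴ = 256 + 1 + 2401 + 6561 = 9219
9219 → 9⁴ + 2⁴ + 1⁴ + 9⁴ = 6561 + 16 + 1 + 6561 = 13139  — 13139 already appeared earlier.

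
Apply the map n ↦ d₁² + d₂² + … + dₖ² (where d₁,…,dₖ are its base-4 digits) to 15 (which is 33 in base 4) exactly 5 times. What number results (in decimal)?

1

15 = (3,3)_4 → 3² + 3² = 9 + 9 = 18
18 = (1,0,2)_4 → 1² + 0² + 2² = 1 + 0 + 4 = 5
5 = (1,1)_4 → 1² + 1² = 1 + 1 = 2
2 = (2)_4 → 2² = 4
4 = (1,0)_4 → 1² + 0² = 1 + 0 = 1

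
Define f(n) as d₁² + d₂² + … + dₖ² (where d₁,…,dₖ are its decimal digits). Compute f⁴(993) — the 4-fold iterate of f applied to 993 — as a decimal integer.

40

993 → 9² + 9² + 3² = 171
171 → 1² + 7² + 1² = 51
51 → 5² + 1² = 26
26 → 2² + 6² = 40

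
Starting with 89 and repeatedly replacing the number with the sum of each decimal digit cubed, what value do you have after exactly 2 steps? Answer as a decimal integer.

74

89 → 1241
1241 → 74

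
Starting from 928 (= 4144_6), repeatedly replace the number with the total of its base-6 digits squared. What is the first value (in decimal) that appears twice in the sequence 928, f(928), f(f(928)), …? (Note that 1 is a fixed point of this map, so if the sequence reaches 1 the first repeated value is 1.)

1

928 = (4,1,4,4)_6 → 4² + 1² + 4² + 4² = 16 + 1 + 16 + 16 = 49
49 = (1,2,1)_6 → 1² + 2² + 1² = 1 + 4 + 1 = 6
6 = (1,0)_6 → 1² + 0² = 1 + 0 = 1  — reached the fixed point 1.
1 → 1, so 1 is the first repeated value.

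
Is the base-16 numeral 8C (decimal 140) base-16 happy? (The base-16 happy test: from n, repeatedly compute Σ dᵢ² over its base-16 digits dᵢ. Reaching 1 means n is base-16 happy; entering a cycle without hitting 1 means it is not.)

140 = (8,12)_16 → 208
208 = (13,0)_16 → 169
169 = (10,9)_16 → 181
181 = (11,5)_16 → 146
146 = (9,2)_16 → 85
85 = (5,5)_16 → 50
50 = (3,2)_16 → 13
13 = (13)_16 → 169  — 169 already seen; the sequence cycles without reaching 1.

not base-16 happy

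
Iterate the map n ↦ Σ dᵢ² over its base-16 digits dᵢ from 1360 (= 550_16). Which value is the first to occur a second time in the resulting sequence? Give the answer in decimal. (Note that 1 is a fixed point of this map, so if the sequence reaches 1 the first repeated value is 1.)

50

1360 = (5,5,0)_16 → 5² + 5² + 0² = 50
50 = (3,2)_16 → 3² + 2² = 13
13 = (13)_16 → 13² = 169
169 = (10,9)_16 → 10² + 9² = 181
181 = (11,5)_16 → 11² + 5² = 146
146 = (9,2)_16 → 9² + 2² = 85
85 = (5,5)_16 → 5² + 5² = 50  — 50 already appeared earlier.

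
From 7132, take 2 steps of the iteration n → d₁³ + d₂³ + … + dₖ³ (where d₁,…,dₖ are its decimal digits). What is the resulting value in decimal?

7132 → 7³ + 1³ + 3³ + 2³ = 379
379 → 3³ + 7³ + 9³ = 1099

1099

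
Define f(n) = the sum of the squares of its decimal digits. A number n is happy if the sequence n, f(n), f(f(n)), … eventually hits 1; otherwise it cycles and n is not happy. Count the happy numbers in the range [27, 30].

27: 27 → 53 → 34 → 25 → 29 → 85 → 89 → 145 → 42 → 20 → 4 → 16 → 37 → 58 → 89  — not happy
28: 28 → 68 → 100 → 1  — happy
29: 29 → 85 → 89 → 145 → 42 → 20 → 4 → 16 → 37 → 58 → 89  — not happy
30: 30 → 9 → 81 → 65 → 61 → 37 → 58 → 89 → 145 → 42 → 20 → 4 → 16 → 37  — not happy
happy: 28

1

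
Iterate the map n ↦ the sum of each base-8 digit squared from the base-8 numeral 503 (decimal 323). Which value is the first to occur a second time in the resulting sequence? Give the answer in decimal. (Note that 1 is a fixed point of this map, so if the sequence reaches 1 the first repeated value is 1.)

323 = (5,0,3)_8 → 5² + 0² + 3² = 34
34 = (4,2)_8 → 4² + 2² = 20
20 = (2,4)_8 → 2² + 4² = 20  — 20 already appeared earlier.

20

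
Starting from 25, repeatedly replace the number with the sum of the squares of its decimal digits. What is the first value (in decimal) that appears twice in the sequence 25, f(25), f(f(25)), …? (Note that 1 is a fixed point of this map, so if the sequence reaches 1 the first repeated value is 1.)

25 → 2² + 5² = 29
29 → 2² + 9² = 85
85 → 8² + 5² = 89
89 → 8² + 9² = 145
145 → 1² + 4² + 5² = 42
42 → 4² + 2² = 20
20 → 2² + 0² = 4
4 → 4² = 16
16 → 1² + 6² = 37
37 → 3² + 7² = 58
58 → 5² + 8² = 89  — 89 already appeared earlier.

89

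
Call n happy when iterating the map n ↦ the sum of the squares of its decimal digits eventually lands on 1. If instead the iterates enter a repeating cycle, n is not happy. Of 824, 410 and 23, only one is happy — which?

824: 824 → 84 → 80 → 64 → 52 → 29 → 85 → 89 → 145 → 42 → 20 → 4 → 16 → 37 → 58 → 89  — repeats 89 (not happy)
410: 410 → 17 → 50 → 25 → 29 → 85 → 89 → 145 → 42 → 20 → 4 → 16 → 37 → 58 → 89  — repeats 89 (not happy)
23: 23 → 13 → 10 → 1  — reaches 1 (happy)

23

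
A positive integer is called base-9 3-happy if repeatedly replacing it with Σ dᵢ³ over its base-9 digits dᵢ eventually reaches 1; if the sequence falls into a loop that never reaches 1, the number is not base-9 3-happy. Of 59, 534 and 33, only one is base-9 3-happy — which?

59: 59 → 341 → 577 → 345 → 99 → 9 → 1  — reaches 1 (base-9 3-happy)
534: 534 → 368 → 640 → 856 → 128 → 134 → 638 → 1198 → 470 → 476 → 980 → 540 → 432 → 152 → 856  — repeats 856 (not base-9 3-happy)
33: 33 → 243 → 27 → 27  — repeats 27 (not base-9 3-happy)

59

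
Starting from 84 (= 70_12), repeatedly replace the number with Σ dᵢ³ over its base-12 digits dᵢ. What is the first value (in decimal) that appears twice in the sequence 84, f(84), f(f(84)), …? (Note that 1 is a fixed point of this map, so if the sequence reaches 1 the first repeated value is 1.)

343

84 = (7,0)_12 → 7³ + 0³ = 343 + 0 = 343
343 = (2,4,7)_12 → 2³ + 4³ + 7³ = 8 + 64 + 343 = 415
415 = (2,10,7)_12 → 2³ + 10³ + 7³ = 8 + 1000 + 343 = 1351
1351 = (9,4,7)_12 → 9³ + 4³ + 7³ = 729 + 64 + 343 = 1136
1136 = (7,10,8)_12 → 7³ + 10³ + 8³ = 343 + 1000 + 512 = 1855
1855 = (1,0,10,7)_12 → 1³ + 0³ + 10³ + 7³ = 1 + 0 + 1000 + 343 = 1344
1344 = (9,4,0)_12 → 9³ + 4³ + 0³ = 729 + 64 + 0 = 793
793 = (5,6,1)_12 → 5³ + 6³ + 1³ = 125 + 216 + 1 = 342
342 = (2,4,6)_12 → 2³ + 4³ + 6³ = 8 + 64 + 216 = 288
288 = (2,0,0)_12 → 2³ + 0³ + 0³ = 8 + 0 + 0 = 8
8 = (8)_12 → 8³ = 512
512 = (3,6,8)_12 → 3³ + 6³ + 8³ = 27 + 216 + 512 = 755
755 = (5,2,11)_12 → 5³ + 2³ + 11³ = 125 + 8 + 1331 = 1464
1464 = (10,2,0)_12 → 10³ + 2³ + 0³ = 1000 + 8 + 0 = 1008
1008 = (7,0,0)_12 → 7³ + 0³ + 0³ = 343 + 0 + 0 = 343  — 343 already appeared earlier.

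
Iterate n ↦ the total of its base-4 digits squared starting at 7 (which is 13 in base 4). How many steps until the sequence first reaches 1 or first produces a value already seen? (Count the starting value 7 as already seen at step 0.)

4

7 = (1,3)_4 → 1² + 3² = 10
10 = (2,2)_4 → 2² + 2² = 8
8 = (2,0)_4 → 2² + 0² = 4
4 = (1,0)_4 → 1² + 0² = 1  — reached 1.
That took 4 steps.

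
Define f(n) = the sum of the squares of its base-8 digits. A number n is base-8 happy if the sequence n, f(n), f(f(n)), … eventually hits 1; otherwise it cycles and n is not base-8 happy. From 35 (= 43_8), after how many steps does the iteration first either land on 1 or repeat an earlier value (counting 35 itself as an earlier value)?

35 = (4,3)_8 → 4² + 3² = 16 + 9 = 25
25 = (3,1)_8 → 3² + 1² = 9 + 1 = 10
10 = (1,2)_8 → 1² + 2² = 1 + 4 = 5
5 = (5)_8 → 5² = 25  — 25 repeats.
That took 4 steps.

4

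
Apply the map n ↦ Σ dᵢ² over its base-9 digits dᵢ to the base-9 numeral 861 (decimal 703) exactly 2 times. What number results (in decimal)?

9

703 = (8,6,1)_9 → 8² + 6² + 1² = 101
101 = (1,2,2)_9 → 1² + 2² + 2² = 9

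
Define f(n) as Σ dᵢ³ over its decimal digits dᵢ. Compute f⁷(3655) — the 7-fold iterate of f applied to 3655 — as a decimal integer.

133

3655 → 3³ + 6³ + 5³ + 5³ = 27 + 216 + 125 + 125 = 493
493 → 4³ + 9³ + 3³ = 64 + 729 + 27 = 820
820 → 8³ + 2³ + 0³ = 512 + 8 + 0 = 520
520 → 5³ + 2³ + 0³ = 125 + 8 + 0 = 133
133 → 1³ + 3³ + 3³ = 1 + 27 + 27 = 55
55 → 5³ + 5³ = 125 + 125 = 250
250 → 2³ + 5³ + 0³ = 8 + 125 + 0 = 133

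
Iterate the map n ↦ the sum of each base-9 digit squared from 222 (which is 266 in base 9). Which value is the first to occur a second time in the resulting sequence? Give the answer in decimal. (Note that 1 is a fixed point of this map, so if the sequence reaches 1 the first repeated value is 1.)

222 = (2,6,6)_9 → 2² + 6² + 6² = 76
76 = (8,4)_9 → 8² + 4² = 80
80 = (8,8)_9 → 8² + 8² = 128
128 = (1,5,2)_9 → 1² + 5² + 2² = 30
30 = (3,3)_9 → 3² + 3² = 18
18 = (2,0)_9 → 2² + 0² = 4
4 = (4)_9 → 4² = 16
16 = (1,7)_9 → 1² + 7² = 50
50 = (5,5)_9 → 5² + 5² = 50  — 50 already appeared earlier.

50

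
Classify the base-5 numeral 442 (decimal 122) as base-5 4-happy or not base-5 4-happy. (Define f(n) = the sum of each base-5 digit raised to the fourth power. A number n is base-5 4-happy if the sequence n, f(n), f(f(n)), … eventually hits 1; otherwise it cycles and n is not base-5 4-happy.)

122 = (4,4,2)_5 → 4⁴ + 4⁴ + 2⁴ = 528
528 = (4,1,0,3)_5 → 4⁴ + 1⁴ + 0⁴ + 3⁴ = 338
338 = (2,3,2,3)_5 → 2⁴ + 3⁴ + 2⁴ + 3⁴ = 194
194 = (1,2,3,4)_5 → 1⁴ + 2⁴ + 3⁴ + 4⁴ = 354
354 = (2,4,0,4)_5 → 2⁴ + 4⁴ + 0⁴ + 4⁴ = 528  — 528 already seen; the sequence cycles without reaching 1.

not base-5 4-happy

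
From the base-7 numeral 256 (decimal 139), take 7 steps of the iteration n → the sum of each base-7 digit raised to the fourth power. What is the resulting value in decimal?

1507

139 = (2,5,6)_7 → 1937
1937 = (5,4,3,5)_7 → 1587
1587 = (4,4,2,5)_7 → 1153
1153 = (3,2,3,5)_7 → 803
803 = (2,2,2,5)_7 → 673
673 = (1,6,5,1)_7 → 1923
1923 = (5,4,1,5)_7 → 1507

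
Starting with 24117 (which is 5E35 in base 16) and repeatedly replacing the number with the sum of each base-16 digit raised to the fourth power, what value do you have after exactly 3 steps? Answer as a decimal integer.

24117 = (5,14,3,5)_16 → 5⁴ + 14⁴ + 3⁴ + 5⁴ = 625 + 38416 + 81 + 625 = 39747
39747 = (9,11,4,3)_16 → 9⁴ + 11⁴ + 4⁴ + 3⁴ = 6561 + 14641 + 256 + 81 = 21539
21539 = (5,4,2,3)_16 → 5⁴ + 4⁴ + 2⁴ + 3⁴ = 625 + 256 + 16 + 81 = 978

978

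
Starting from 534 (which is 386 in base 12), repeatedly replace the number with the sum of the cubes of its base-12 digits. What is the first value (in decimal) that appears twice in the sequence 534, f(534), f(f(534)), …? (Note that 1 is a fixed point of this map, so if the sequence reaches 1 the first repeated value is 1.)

534 = (3,8,6)_12 → 3³ + 8³ + 6³ = 27 + 512 + 216 = 755
755 = (5,2,11)_12 → 5³ + 2³ + 11³ = 125 + 8 + 1331 = 1464
1464 = (10,2,0)_12 → 10³ + 2³ + 0³ = 1000 + 8 + 0 = 1008
1008 = (7,0,0)_12 → 7³ + 0³ + 0³ = 343 + 0 + 0 = 343
343 = (2,4,7)_12 → 2³ + 4³ + 7³ = 8 + 64 + 343 = 415
415 = (2,10,7)_12 → 2³ + 10³ + 7³ = 8 + 1000 + 343 = 1351
1351 = (9,4,7)_12 → 9³ + 4³ + 7³ = 729 + 64 + 343 = 1136
1136 = (7,10,8)_12 → 7³ + 10³ + 8³ = 343 + 1000 + 512 = 1855
1855 = (1,0,10,7)_12 → 1³ + 0³ + 10³ + 7³ = 1 + 0 + 1000 + 343 = 1344
1344 = (9,4,0)_12 → 9³ + 4³ + 0³ = 729 + 64 + 0 = 793
793 = (5,6,1)_12 → 5³ + 6³ + 1³ = 125 + 216 + 1 = 342
342 = (2,4,6)_12 → 2³ + 4³ + 6³ = 8 + 64 + 216 = 288
288 = (2,0,0)_12 → 2³ + 0³ + 0³ = 8 + 0 + 0 = 8
8 = (8)_12 → 8³ = 512
512 = (3,6,8)_12 → 3³ + 6³ + 8³ = 27 + 216 + 512 = 755  — 755 already appeared earlier.

755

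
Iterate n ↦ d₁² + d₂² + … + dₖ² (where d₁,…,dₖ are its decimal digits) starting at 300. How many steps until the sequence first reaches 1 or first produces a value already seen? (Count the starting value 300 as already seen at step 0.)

300 → 3² + 0² + 0² = 9
9 → 9² = 81
81 → 8² + 1² = 65
65 → 6² + 5² = 61
61 → 6² + 1² = 37
37 → 3² + 7² = 58
58 → 5² + 8² = 89
89 → 8² + 9² = 145
145 → 1² + 4² + 5² = 42
42 → 4² + 2² = 20
20 → 2² + 0² = 4
4 → 4² = 16
16 → 1² + 6² = 37  — 37 repeats.
That took 13 steps.

13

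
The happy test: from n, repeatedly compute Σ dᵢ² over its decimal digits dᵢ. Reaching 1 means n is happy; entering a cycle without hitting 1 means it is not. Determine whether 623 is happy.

623 → 49
49 → 97
97 → 130
130 → 10
10 → 1  — reached 1.

happy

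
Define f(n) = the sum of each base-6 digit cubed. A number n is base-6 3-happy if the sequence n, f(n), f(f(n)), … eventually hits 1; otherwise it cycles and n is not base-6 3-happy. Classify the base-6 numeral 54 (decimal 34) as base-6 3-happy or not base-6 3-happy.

base-6 3-happy

34 = (5,4)_6 → 5³ + 4³ = 125 + 64 = 189
189 = (5,1,3)_6 → 5³ + 1³ + 3³ = 125 + 1 + 27 = 153
153 = (4,1,3)_6 → 4³ + 1³ + 3³ = 64 + 1 + 27 = 92
92 = (2,3,2)_6 → 2³ + 3³ + 2³ = 8 + 27 + 8 = 43
43 = (1,1,1)_6 → 1³ + 1³ + 1³ = 1 + 1 + 1 = 3
3 = (3)_6 → 3³ = 27
27 = (4,3)_6 → 4³ + 3³ = 64 + 27 = 91
91 = (2,3,1)_6 → 2³ + 3³ + 1³ = 8 + 27 + 1 = 36
36 = (1,0,0)_6 → 1³ + 0³ + 0³ = 1 + 0 + 0 = 1  — reached 1.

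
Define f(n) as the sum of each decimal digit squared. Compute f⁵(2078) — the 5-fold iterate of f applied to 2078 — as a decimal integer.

2078 → 2² + 0² + 7² + 8² = 4 + 0 + 49 + 64 = 117
117 → 1² + 1² + 7² = 1 + 1 + 49 = 51
51 → 5² + 1² = 25 + 1 = 26
26 → 2² + 6² = 4 + 36 = 40
40 → 4² + 0² = 16 + 0 = 16

16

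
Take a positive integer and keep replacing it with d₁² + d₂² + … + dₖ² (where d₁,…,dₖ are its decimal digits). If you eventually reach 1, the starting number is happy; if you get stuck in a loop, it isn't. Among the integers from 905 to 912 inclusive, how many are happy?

3

905: 905 → 106 → 37 → 58 → 89 → 145 → 42 → 20 → 4 → 16 → 37  — not happy
906: 906 → 117 → 51 → 26 → 40 → 16 → 37 → 58 → 89 → 145 → 42 → 20 → 4 → 16  — not happy
907: 907 → 130 → 10 → 1  — happy
908: 908 → 145 → 42 → 20 → 4 → 16 → 37 → 58 → 89 → 145  — not happy
909: 909 → 162 → 41 → 17 → 50 → 25 → 29 → 85 → 89 → 145 → 42 → 20 → 4 → 16 → 37 → 58 → 89  — not happy
910: 910 → 82 → 68 → 100 → 1  — happy
911: 911 → 83 → 73 → 58 → 89 → 145 → 42 → 20 → 4 → 16 → 37 → 58  — not happy
912: 912 → 86 → 100 → 1  — happy
happy: 907, 910, 912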